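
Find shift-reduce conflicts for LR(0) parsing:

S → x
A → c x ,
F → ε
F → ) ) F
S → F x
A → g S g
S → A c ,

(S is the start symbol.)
Yes — I0: [F → .] vs [A → . c x ,]; I6: [F → .] vs [A → . c x ,]; I15: [F → .] vs [F → . ) ) F]

A shift-reduce conflict occurs when an LR(0) state has both:
  - a complete (reduce) item [A → α .] (dot at the end), and
  - a shift item [B → β . c γ] (dot before a terminal).

Augment with S' → S and build the canonical LR(0) collection (I0 = CLOSURE({[S' → . S]}), then GOTO on every symbol after a dot until no new states appear). It has 17 states:
  I0: { [A → . c x ,], [A → . g S g], [F → . ) ) F], [F → .], [S → . A c ,], [S → . F x], [S → . x], [S' → . S] }  — shift, reduce
  I1: { [F → ) . ) F] }  — shift
  I2: { [S → A . c ,] }  — shift
  I3: { [S → F . x] }  — shift
  I4: { [S' → S .] }  — accept
  I5: { [A → c . x ,] }  — shift
  I6: { [A → . c x ,], [A → . g S g], [A → g . S g], [F → . ) ) F], [F → .], [S → . A c ,], [S → . F x], [S → . x] }  — shift, reduce
  I7: { [S → x .] }  — reduce
  I8: { [A → g S . g] }  — shift
  I9: { [A → g S g .] }  — reduce
  I10: { [A → c x . ,] }  — shift
  I11: { [A → c x , .] }  — reduce
  I12: { [S → F x .] }  — reduce
  I13: { [S → A c . ,] }  — shift
  I14: { [S → A c , .] }  — reduce
  I15: { [F → ) ) . F], [F → . ) ) F], [F → .] }  — shift, reduce
  I16: { [F → ) ) F .] }  — reduce

I0 contains reduce item [F → .] and shift items [A → . c x ,], [A → . g S g], [F → . ) ) F], [S → . x] — shift-reduce conflict.
I6 contains reduce item [F → .] and shift items [A → . c x ,], [A → . g S g], [F → . ) ) F], [S → . x] — shift-reduce conflict.
I15 contains reduce item [F → .] and shift item [F → . ) ) F] — shift-reduce conflict.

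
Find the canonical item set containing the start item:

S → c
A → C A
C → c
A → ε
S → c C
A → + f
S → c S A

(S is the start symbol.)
{ [S → . c C], [S → . c S A], [S → . c], [S' → . S] }

First, augment the grammar with S' → S
I₀ = CLOSURE({ [S' → . S] }):
  [S' → . S] has the dot before S: add [S → . c], [S → . c C], [S → . c S A]
No further items can be added.

I₀ = { [S → . c C], [S → . c S A], [S → . c], [S' → . S] }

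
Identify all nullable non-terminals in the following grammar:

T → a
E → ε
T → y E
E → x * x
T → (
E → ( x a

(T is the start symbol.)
ε-productions: E → ε
So E is immediately nullable.
No further non-terminal can be added: every production for the remaining non-terminals contains a terminal or a non-nullable non-terminal.
Nullable = { 'E' }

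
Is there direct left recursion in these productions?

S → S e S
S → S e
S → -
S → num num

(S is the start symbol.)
Yes, S is left-recursive

Direct left recursion occurs when N → N α for some non-terminal N (the right-hand side begins with the left-hand side itself).

S → S e S: LEFT RECURSIVE (starts with S)
S → S e: LEFT RECURSIVE (starts with S)
S → -: starts with '-'
S → num num: starts with num

The grammar has direct left recursion on: S.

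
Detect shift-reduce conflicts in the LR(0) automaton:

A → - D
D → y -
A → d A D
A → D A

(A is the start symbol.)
Augment with A' → A and build the canonical LR(0) collection (I0 = CLOSURE({[A' → . A]}), then GOTO on every symbol after a dot until no new states appear). It has 11 states:
  I0: { [A → . - D], [A → . D A], [A → . d A D], [A' → . A], [D → . y -] }  — shift
  I1: { [A → - . D], [D → . y -] }  — shift
  I2: { [A' → A .] }  — accept
  I3: { [A → . - D], [A → . D A], [A → . d A D], [A → D . A], [D → . y -] }  — shift
  I4: { [A → . - D], [A → . D A], [A → . d A D], [A → d . A D], [D → . y -] }  — shift
  I5: { [D → y . -] }  — shift
  I6: { [D → y - .] }  — reduce
  I7: { [A → d A . D], [D → . y -] }  — shift
  I8: { [A → d A D .] }  — reduce
  I9: { [A → D A .] }  — reduce
  I10: { [A → - D .] }  — reduce

No state contains both a complete item and a shift item.

Answer: No shift-reduce conflicts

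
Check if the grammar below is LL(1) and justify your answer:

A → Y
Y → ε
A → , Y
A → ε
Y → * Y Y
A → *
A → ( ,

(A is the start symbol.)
A grammar is LL(1) if for each non-terminal N with multiple productions, the predict sets of those productions are pairwise disjoint, where PREDICT(N → α) = (FIRST(α) \ {ε}) ∪ (FOLLOW(N) if α ⇒* ε).

Relevant sets:
  FIRST(Y) = { '*', ε }
  FOLLOW(A) = { $ }
  FOLLOW(Y) = { $, '*' }

For A:
  PREDICT(A → Y) = { $, '*' }
  PREDICT(A → ',' Y) = { ',' }
  PREDICT(A → ε) = { $ }
  PREDICT(A → '*') = { '*' }
  PREDICT(A → '(' ',') = { '(' }
For Y:
  PREDICT(Y → ε) = { $, '*' }
  PREDICT(Y → '*' Y Y) = { '*' }

Conflict found: Predict set conflict for A: { $ }
The grammar is NOT LL(1).

Answer: No. Predict set conflict for A: { $ }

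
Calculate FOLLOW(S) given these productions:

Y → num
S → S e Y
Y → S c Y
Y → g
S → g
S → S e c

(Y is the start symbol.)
In S → S e Y: S is followed by e Y, add FIRST(e Y) \ {ε} = { 'e' }
In Y → S c Y: S is followed by c Y, add FIRST(c Y) \ {ε} = { 'c' }
In S → S e c: S is followed by e c, add FIRST(e c) \ {ε} = { 'e' }

Taking the union: FOLLOW(S) = { 'c', 'e' }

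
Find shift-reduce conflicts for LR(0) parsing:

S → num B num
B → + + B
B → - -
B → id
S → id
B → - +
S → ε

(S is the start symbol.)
Yes — I0: [S → .] vs [S → . id]

Augment with S' → S and build the canonical LR(0) collection (I0 = CLOSURE({[S' → . S]}), then GOTO on every symbol after a dot until no new states appear). It has 13 states:
  I0: { [S → . id], [S → . num B num], [S → .], [S' → . S] }  — shift, reduce
  I1: { [S' → S .] }  — accept
  I2: { [S → id .] }  — reduce
  I3: { [B → . + + B], [B → . - +], [B → . - -], [B → . id], [S → num . B num] }  — shift
  I4: { [B → + . + B] }  — shift
  I5: { [B → - . +], [B → - . -] }  — shift
  I6: { [S → num B . num] }  — shift
  I7: { [B → id .] }  — reduce
  I8: { [S → num B num .] }  — reduce
  I9: { [B → - + .] }  — reduce
  I10: { [B → - - .] }  — reduce
  I11: { [B → + + . B], [B → . + + B], [B → . - +], [B → . - -], [B → . id] }  — shift
  I12: { [B → + + B .] }  — reduce

I0 contains reduce item [S → .] and shift items [S → . id], [S → . num B num] — shift-reduce conflict.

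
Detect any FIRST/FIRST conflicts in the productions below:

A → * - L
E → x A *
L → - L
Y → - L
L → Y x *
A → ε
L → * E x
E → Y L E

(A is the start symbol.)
FIRST sets of the non-terminals at (or reachable through a nullable prefix from) the front of some alternative:
  FIRST(Y) = { '-' }

Productions for A:
  A → * - L: FIRST = { '*' }
  A → ε: FIRST = { ε }
Productions for E:
  E → x A *: FIRST = { 'x' }
  E → Y L E: FIRST = { '-' }
Productions for L:
  L → - L: FIRST = { '-' }
  L → Y x *: FIRST = { '-' }
  L → * E x: FIRST = { '*' }
Y has only one production, so no FIRST/FIRST conflict is possible there.

Conflict for L: L → - L and L → Y x *
  Overlap: { '-' }

Answer: Yes. L → '-' L / L → Y x '*' on { '-' }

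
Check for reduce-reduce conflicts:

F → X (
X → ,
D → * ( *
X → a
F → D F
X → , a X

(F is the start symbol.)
No reduce-reduce conflicts

A reduce-reduce conflict occurs when an LR(0) state has two complete items [A → α .] and [B → β .] — both call for a reduction, and with no lookahead the parser cannot choose between them.

Augment with F' → F and build the canonical LR(0) collection (I0 = CLOSURE({[F' → . F]}), then GOTO on every symbol after a dot until no new states appear). It has 13 states:
  I0: { [D → . * ( *], [F → . D F], [F → . X (], [F' → . F], [X → . , a X], [X → . ,], [X → . a] }  — shift
  I1: { [D → * . ( *] }  — shift
  I2: { [X → , . a X], [X → , .] }  — shift, reduce
  I3: { [D → . * ( *], [F → . D F], [F → . X (], [F → D . F], [X → . , a X], [X → . ,], [X → . a] }  — shift
  I4: { [F' → F .] }  — accept
  I5: { [F → X . (] }  — shift
  I6: { [X → a .] }  — reduce
  I7: { [F → X ( .] }  — reduce
  I8: { [F → D F .] }  — reduce
  I9: { [X → , a . X], [X → . , a X], [X → . ,], [X → . a] }  — shift
  I10: { [X → , a X .] }  — reduce
  I11: { [D → * ( . *] }  — shift
  I12: { [D → * ( * .] }  — reduce

No state contains more than one complete item.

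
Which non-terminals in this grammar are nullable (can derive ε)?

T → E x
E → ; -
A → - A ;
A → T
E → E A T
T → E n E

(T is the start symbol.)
None

A non-terminal is nullable if it can derive ε (the empty string): either it has an ε-production, or it has a production whose right-hand side consists entirely of nullable non-terminals.

There are no ε-productions, so no non-terminal can derive ε.
No non-terminals are nullable.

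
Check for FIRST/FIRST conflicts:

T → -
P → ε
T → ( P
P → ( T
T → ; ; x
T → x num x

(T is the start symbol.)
No FIRST/FIRST conflicts.

Productions for T:
  T → -: FIRST = { '-' }
  T → ( P: FIRST = { '(' }
  T → ; ; x: FIRST = { ';' }
  T → x num x: FIRST = { 'x' }
Productions for P:
  P → ε: FIRST = { ε }
  P → ( T: FIRST = { '(' }

All alternatives of each non-terminal have pairwise disjoint FIRST sets.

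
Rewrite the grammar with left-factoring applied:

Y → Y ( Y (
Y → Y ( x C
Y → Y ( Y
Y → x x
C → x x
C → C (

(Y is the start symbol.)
Left-factoring transforms A → αβ₁ | αβ₂ into A → αA' and A' → β₁ | β₂
(α is the longest common prefix among the alternatives). Repeat until
no nonterminal has two alternatives with a common prefix.

Round 1: Y has alternatives sharing prefix 'Y ('. Introduce Y': Y → Y ( Y'
  Add: Y' → Y (
  Add: Y' → x C
  Add: Y' → Y

Round 2: Y' has alternatives sharing prefix 'Y'. Introduce Y'': Y' → Y Y''
  Add: Y'' → (
  Add: Y'' → ε

No remaining common prefixes — done.

Resulting grammar:
Y → Y ( Y'
Y' → Y Y''
Y'' → (
Y'' → ε
Y' → x C
Y → x x
C → x x
C → C (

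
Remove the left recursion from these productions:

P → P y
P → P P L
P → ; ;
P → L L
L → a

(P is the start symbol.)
P → ; ; P'
P → L L P'
P' → y P'
P' → P L P'
P' → ε
L → a

P is directly left-recursive. The standard transformation for
  A → A α₁ | ... | A α_m | β₁ | ... | β_n
is
  A  → β₁ A' | ... | β_n A'
  A' → α₁ A' | ... | α_m A' | ε

P → ; ; becomes P → ; ; P'
P → L L becomes P → L L P'
P → P y becomes P' → y P'
P → P P L becomes P' → P L P'
Add P' → ε

Productions for other non-terminals are unchanged:
  L → a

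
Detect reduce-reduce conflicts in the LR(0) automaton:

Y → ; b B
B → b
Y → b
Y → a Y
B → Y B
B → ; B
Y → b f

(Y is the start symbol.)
Yes — I11: [B → b .] vs [Y → b .]; I14: [B → b .] vs [Y → b .]

A reduce-reduce conflict occurs when an LR(0) state has two complete items [A → α .] and [B → β .] — both call for a reduction, and with no lookahead the parser cannot choose between them.

Augment with Y' → Y and build the canonical LR(0) collection (I0 = CLOSURE({[Y' → . Y]}), then GOTO on every symbol after a dot until no new states appear). It has 15 states:
  I0: { [Y → . ; b B], [Y → . a Y], [Y → . b f], [Y → . b], [Y' → . Y] }  — shift
  I1: { [Y → ; . b B] }  — shift
  I2: { [Y' → Y .] }  — accept
  I3: { [Y → . ; b B], [Y → . a Y], [Y → . b f], [Y → . b], [Y → a . Y] }  — shift
  I4: { [Y → b . f], [Y → b .] }  — shift, reduce
  I5: { [Y → b f .] }  — reduce
  I6: { [Y → a Y .] }  — reduce
  I7: { [B → . ; B], [B → . Y B], [B → . b], [Y → . ; b B], [Y → . a Y], [Y → . b f], [Y → . b], [Y → ; b . B] }  — shift
  I8: { [B → . ; B], [B → . Y B], [B → . b], [B → ; . B], [Y → . ; b B], [Y → . a Y], [Y → . b f], [Y → . b], [Y → ; . b B] }  — shift
  I9: { [Y → ; b B .] }  — reduce
  I10: { [B → . ; B], [B → . Y B], [B → . b], [B → Y . B], [Y → . ; b B], [Y → . a Y], [Y → . b f], [Y → . b] }  — shift
  I11: { [B → b .], [Y → b . f], [Y → b .] }  — shift, 2 reduces
  I12: { [B → Y B .] }  — reduce
  I13: { [B → ; B .] }  — reduce
  I14: { [B → . ; B], [B → . Y B], [B → . b], [B → b .], [Y → . ; b B], [Y → . a Y], [Y → . b f], [Y → . b], [Y → ; b . B], [Y → b . f], [Y → b .] }  — shift, 2 reduces

I11 contains complete items [B → b .], [Y → b .] — reduce-reduce conflict.
I14 contains complete items [B → b .], [Y → b .] — reduce-reduce conflict.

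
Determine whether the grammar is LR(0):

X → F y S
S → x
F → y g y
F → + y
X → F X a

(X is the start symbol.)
Yes, the grammar is LR(0)

A grammar is LR(0) if no state in the canonical LR(0) collection has:
  - both a shift item (dot before a terminal) and a complete item (shift-reduce conflict), or
  - two or more complete items (reduce-reduce conflict; the accept item [X' → X .] counts as a complete item here).

Augment with X' → X and build the canonical LR(0) collection (I0 = CLOSURE({[X' → . X]}), then GOTO on every symbol after a dot until no new states appear). It has 13 states:
  I0: { [F → . + y], [F → . y g y], [X → . F X a], [X → . F y S], [X' → . X] }  — shift
  I1: { [F → + . y] }  — shift
  I2: { [F → . + y], [F → . y g y], [X → . F X a], [X → . F y S], [X → F . X a], [X → F . y S] }  — shift
  I3: { [X' → X .] }  — accept
  I4: { [F → y . g y] }  — shift
  I5: { [F → y g . y] }  — shift
  I6: { [F → y g y .] }  — reduce
  I7: { [X → F X . a] }  — shift
  I8: { [F → y . g y], [S → . x], [X → F y . S] }  — shift
  I9: { [X → F y S .] }  — reduce
  I10: { [S → x .] }  — reduce
  I11: { [X → F X a .] }  — reduce
  I12: { [F → + y .] }  — reduce

Every state is either a pure shift/goto state or contains exactly one complete item and nothing to shift — no conflicts. The grammar is LR(0).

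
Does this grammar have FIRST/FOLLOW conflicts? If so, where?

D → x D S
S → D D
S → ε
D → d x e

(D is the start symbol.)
A FIRST/FOLLOW conflict occurs when a non-terminal N has a nullable alternative N → β (β ⇒* ε) and another alternative N → α with FIRST(α) ∩ FOLLOW(N) ≠ ∅: on such a lookahead the parser cannot decide between expanding α and letting N vanish via β.

Nullable non-terminals: S.
FIRST sets used below: FIRST(D) = { 'd', 'x' }

S: nullable alternative(s) S → ε; FOLLOW(S) = { $, 'd', 'x' }
  S → D D: FIRST \ {ε} = { 'd', 'x' } — overlaps FOLLOW(S) on { 'd', 'x' }: CONFLICT
  S → ε: FIRST \ {ε} = { } — this is the only nullable alternative, skip

D has no nullable alternative, so no FIRST/FOLLOW check is needed there.

So the grammar has 1 FIRST/FOLLOW conflict (marked CONFLICT above).

Answer: Yes. S → D D with FOLLOW(S) on { 'd', 'x' }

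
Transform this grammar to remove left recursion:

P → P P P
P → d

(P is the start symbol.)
P is directly left-recursive. The standard transformation for
  A → A α₁ | ... | A α_m | β₁ | ... | β_n
is
  A  → β₁ A' | ... | β_n A'
  A' → α₁ A' | ... | α_m A' | ε

P → d becomes P → d P'
P → P P P becomes P' → P P P'
Add P' → ε

Resulting grammar:
P → d P'
P' → P P P'
P' → ε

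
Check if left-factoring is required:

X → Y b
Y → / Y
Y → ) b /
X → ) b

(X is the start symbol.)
No, left-factoring is not needed

Left-factoring is needed when two productions for the same non-terminal
share a common prefix on the right-hand side.

Productions for X:
  X → Y b
  X → ) b
Productions for Y:
  Y → / Y
  Y → ) b /

No common prefixes found.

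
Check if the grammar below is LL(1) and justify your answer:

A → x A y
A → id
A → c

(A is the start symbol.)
For A:
  PREDICT(A → x A y) = { 'x' }
  PREDICT(A → id) = { 'id' }
  PREDICT(A → c) = { 'c' }

All predict sets are disjoint. The grammar IS LL(1).

Answer: Yes, the grammar is LL(1).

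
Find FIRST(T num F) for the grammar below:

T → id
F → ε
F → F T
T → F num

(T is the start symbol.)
{ 'id', 'num' }

FIRST sets of the non-terminals involved (from the grammar, by fixed-point iteration):
  FIRST(T) = { 'id', 'num' }

To compute FIRST(T num F), process the symbols left to right:
Symbol T is a non-terminal. Add FIRST(T) \ {ε} = { 'id', 'num' }
T is not nullable (ε ∉ FIRST(T)), so stop here.
FIRST(T num F) = { 'id', 'num' }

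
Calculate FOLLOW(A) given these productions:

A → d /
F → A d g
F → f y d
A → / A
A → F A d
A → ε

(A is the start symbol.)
A is the start symbol, so $ ∈ FOLLOW(A).
In F → A d g: A is followed by d g, add FIRST(d g) \ {ε} = { 'd' }
In A → / A: A is at the end; this adds FOLLOW(A) to itself — nothing new
In A → F A d: A is followed by d, add FIRST(d) \ {ε} = { 'd' }

Taking the union: FOLLOW(A) = { $, 'd' }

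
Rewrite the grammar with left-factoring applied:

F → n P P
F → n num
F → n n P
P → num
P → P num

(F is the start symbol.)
Left-factoring transforms A → αβ₁ | αβ₂ into A → αA' and A' → β₁ | β₂
(α is the longest common prefix among the alternatives). Repeat until
no nonterminal has two alternatives with a common prefix.

Round 1: F has alternatives sharing prefix 'n'. Introduce F': F → n F'
  Add: F' → P P
  Add: F' → num
  Add: F' → n P

No remaining common prefixes — done.

Resulting grammar:
F → n F'
F' → P P
F' → num
F' → n P
P → num
P → P num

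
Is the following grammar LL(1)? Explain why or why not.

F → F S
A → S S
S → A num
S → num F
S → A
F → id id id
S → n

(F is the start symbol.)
No. Predict set conflict for F: { 'id' }

Relevant sets:
  FIRST(F) = { 'id' }
  FIRST(A) = { 'n', 'num' }

For F:
  PREDICT(F → F S) = { 'id' }
  PREDICT(F → id id id) = { 'id' }
For S:
  PREDICT(S → A num) = { 'n', 'num' }
  PREDICT(S → num F) = { 'num' }
  PREDICT(S → A) = { 'n', 'num' }
  PREDICT(S → n) = { 'n' }
A has a single production, so nothing to check there.

Conflict found: Predict set conflict for F: { 'id' }
The grammar is NOT LL(1).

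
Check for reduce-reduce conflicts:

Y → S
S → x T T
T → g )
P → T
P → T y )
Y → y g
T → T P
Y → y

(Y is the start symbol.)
Yes — I10: [P → T .] vs [S → x T T .]

Augment with Y' → Y and build the canonical LR(0) collection (I0 = CLOSURE({[Y' → . Y]}), then GOTO on every symbol after a dot until no new states appear). It has 14 states:
  I0: { [S → . x T T], [Y → . S], [Y → . y g], [Y → . y], [Y' → . Y] }  — shift
  I1: { [Y → S .] }  — reduce
  I2: { [Y' → Y .] }  — accept
  I3: { [S → x . T T], [T → . T P], [T → . g )] }  — shift
  I4: { [Y → y . g], [Y → y .] }  — shift, reduce
  I5: { [Y → y g .] }  — reduce
  I6: { [P → . T y )], [P → . T], [S → x T . T], [T → . T P], [T → . g )], [T → T . P] }  — shift
  I7: { [T → g . )] }  — shift
  I8: { [T → g ) .] }  — reduce
  I9: { [T → T P .] }  — reduce
  I10: { [P → . T y )], [P → . T], [P → T . y )], [P → T .], [S → x T T .], [T → . T P], [T → . g )], [T → T . P] }  — shift, 2 reduces
  I11: { [P → . T y )], [P → . T], [P → T . y )], [P → T .], [T → . T P], [T → . g )], [T → T . P] }  — shift, reduce
  I12: { [P → T y . )] }  — shift
  I13: { [P → T y ) .] }  — reduce

I10 contains complete items [P → T .], [S → x T T .] — reduce-reduce conflict.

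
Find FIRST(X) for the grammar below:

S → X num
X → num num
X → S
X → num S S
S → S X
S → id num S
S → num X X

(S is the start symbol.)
{ 'id', 'num' }

FIRST sets of the other non-terminals involved (by the same procedure, iterated to a fixed point):
  FIRST(S) = { 'id', 'num' }

From X → num num:
  - num is a terminal: add 'num' and stop
From X → S:
  - S is a non-terminal: add FIRST(S) \ {ε} = { 'id', 'num' }
    S is not nullable, so stop
From X → num S S:
  - num is a terminal: add 'num' and stop

Collecting: FIRST(X) = { 'id', 'num' }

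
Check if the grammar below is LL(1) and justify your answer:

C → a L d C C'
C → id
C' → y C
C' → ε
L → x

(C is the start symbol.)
Relevant sets:
  FOLLOW(C') = { $, 'y' }

For C:
  PREDICT(C → a L d C C') = { 'a' }
  PREDICT(C → id) = { 'id' }
For C':
  PREDICT(C' → y C) = { 'y' }
  PREDICT(C' → ε) = { $, 'y' }
L has a single production, so nothing to check there.

Conflict found: Predict set conflict for C': { 'y' }
The grammar is NOT LL(1).

Answer: No. Predict set conflict for C': { 'y' }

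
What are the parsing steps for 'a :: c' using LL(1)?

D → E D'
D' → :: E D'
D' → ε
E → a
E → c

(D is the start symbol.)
Stack is shown with the top on the left.

Stack      Input     Action
---------------------------
D $        a :: c $  output D → E D'
E D' $     a :: c $  output E → a
a D' $     a :: c $  match 'a'
D' $       :: c $    output D' → :: E D'
:: E D' $  :: c $    match '::'
E D' $     c $       output E → c
c D' $     c $       match 'c'
D' $       $         output D' → ε
$          $         accept

The string is accepted.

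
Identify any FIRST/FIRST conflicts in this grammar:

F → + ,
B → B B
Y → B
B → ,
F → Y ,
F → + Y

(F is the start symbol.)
Yes. F → '+' ',' / F → '+' Y on { '+' }; B → B B / B → ',' on { ',' }

FIRST sets of the non-terminals at (or reachable through a nullable prefix from) the front of some alternative:
  FIRST(Y) = { ',' }
  FIRST(B) = { ',' }

Productions for F:
  F → + ,: FIRST = { '+' }
  F → Y ,: FIRST = { ',' }
  F → + Y: FIRST = { '+' }
Productions for B:
  B → B B: FIRST = { ',' }
  B → ,: FIRST = { ',' }
Y has only one production, so no FIRST/FIRST conflict is possible there.

Conflict for F: F → + , and F → + Y
  Overlap: { '+' }
Conflict for B: B → B B and B → ,
  Overlap: { ',' }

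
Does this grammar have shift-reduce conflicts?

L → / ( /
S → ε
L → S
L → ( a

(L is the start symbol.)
A shift-reduce conflict occurs when an LR(0) state has both:
  - a complete (reduce) item [A → α .] (dot at the end), and
  - a shift item [B → β . c γ] (dot before a terminal).

Augment with L' → L and build the canonical LR(0) collection (I0 = CLOSURE({[L' → . L]}), then GOTO on every symbol after a dot until no new states appear). It has 8 states:
  I0: { [L → . ( a], [L → . / ( /], [L → . S], [L' → . L], [S → .] }  — shift, reduce
  I1: { [L → ( . a] }  — shift
  I2: { [L → / . ( /] }  — shift
  I3: { [L' → L .] }  — accept
  I4: { [L → S .] }  — reduce
  I5: { [L → / ( . /] }  — shift
  I6: { [L → / ( / .] }  — reduce
  I7: { [L → ( a .] }  — reduce

I0 contains reduce item [S → .] and shift items [L → . ( a], [L → . / ( /] — shift-reduce conflict.

Answer: Yes — I0: [S → .] vs [L → . ( a]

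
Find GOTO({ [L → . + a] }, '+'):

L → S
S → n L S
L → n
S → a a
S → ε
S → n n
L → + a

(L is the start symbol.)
{ [L → + . a] }

GOTO(I, '+') = CLOSURE({ [A → αX.β] : [A → α.Xβ] ∈ I, X = '+' })

Items with dot before '+', with the dot advanced:
  [L → . + a] → [L → + . a]
Closure adds nothing (no advanced item has the dot before a non-terminal).

GOTO = { [L → + . a] }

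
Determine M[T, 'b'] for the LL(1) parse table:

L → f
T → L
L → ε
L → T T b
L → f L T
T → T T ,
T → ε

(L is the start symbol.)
To find M[T, 'b'], we find productions for T where 'b' is in the predict set (PREDICT(N → α) = (FIRST(α) \ {ε}) ∪ (FOLLOW(N) if α ⇒* ε)).

Relevant sets:
  FIRST(L) = { ',', 'b', 'f', ε }
  FIRST(T) = { ',', 'b', 'f', ε }
  FOLLOW(T) = { $, ',', 'b', 'f' }

T → L: PREDICT = { $, ',', 'b', 'f' }
  'b' is in predict set, so this production goes in M[T, 'b']
T → T T ,: PREDICT = { ',', 'b', 'f' }
  'b' is in predict set, so this production goes in M[T, 'b']
T → ε: PREDICT = { $, ',', 'b', 'f' }
  'b' is in predict set, so this production goes in M[T, 'b']

M[T, 'b'] = T → L, T → T T ,, T → ε  (a multiply-defined cell — the grammar is not LL(1))

Answer: T → L, T → T T ,, T → ε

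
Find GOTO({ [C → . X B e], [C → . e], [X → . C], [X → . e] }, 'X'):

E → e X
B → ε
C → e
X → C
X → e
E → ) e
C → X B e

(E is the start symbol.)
{ [B → .], [C → X . B e] }

GOTO(I, 'X') = CLOSURE({ [A → αX.β] : [A → α.Xβ] ∈ I, X = 'X' })

Items with dot before 'X', with the dot advanced:
  [C → . X B e] → [C → X . B e]
Closure of the advanced items:
  [C → X . B e] has the dot before B: add [B → .]

GOTO = { [B → .], [C → X . B e] }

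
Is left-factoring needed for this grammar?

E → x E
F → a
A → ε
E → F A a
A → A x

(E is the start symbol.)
Left-factoring is needed when two productions for the same non-terminal
share a common prefix on the right-hand side.

Productions for E:
  E → x E
  E → F A a
Productions for A:
  A → ε
  A → A x

No common prefixes found.

Answer: No, left-factoring is not needed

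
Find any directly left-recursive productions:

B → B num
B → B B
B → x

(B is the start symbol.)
B → B num: LEFT RECURSIVE (starts with B)
B → B B: LEFT RECURSIVE (starts with B)
B → x: starts with x

The grammar has direct left recursion on: B.

Answer: Yes, B is left-recursive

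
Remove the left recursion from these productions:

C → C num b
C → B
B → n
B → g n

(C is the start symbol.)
C is directly left-recursive. The standard transformation for
  A → A α₁ | ... | A α_m | β₁ | ... | β_n
is
  A  → β₁ A' | ... | β_n A'
  A' → α₁ A' | ... | α_m A' | ε

C → B becomes C → B C'
C → C num b becomes C' → num b C'
Add C' → ε

Productions for other non-terminals are unchanged:
  B → n
  B → g n

Resulting grammar:
C → B C'
C' → num b C'
C' → ε
B → n
B → g n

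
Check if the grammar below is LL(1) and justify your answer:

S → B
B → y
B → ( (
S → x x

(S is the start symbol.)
Yes, the grammar is LL(1).

Relevant sets:
  FIRST(B) = { '(', 'y' }

For S:
  PREDICT(S → B) = { '(', 'y' }
  PREDICT(S → x x) = { 'x' }
For B:
  PREDICT(B → y) = { 'y' }
  PREDICT(B → '(' '(') = { '(' }

All predict sets are disjoint. The grammar IS LL(1).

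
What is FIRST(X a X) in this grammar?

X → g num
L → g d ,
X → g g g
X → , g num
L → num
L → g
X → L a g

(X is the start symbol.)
FIRST sets of the non-terminals involved (from the grammar, by fixed-point iteration):
  FIRST(X) = { ',', 'g', 'num' }

To compute FIRST(X a X), process the symbols left to right:
Symbol X is a non-terminal. Add FIRST(X) \ {ε} = { ',', 'g', 'num' }
X is not nullable (ε ∉ FIRST(X)), so stop here.
FIRST(X a X) = { ',', 'g', 'num' }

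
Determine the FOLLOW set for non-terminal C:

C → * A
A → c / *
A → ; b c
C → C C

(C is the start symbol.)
{ $, '*' }

To compute FOLLOW(C), find every occurrence of C on a right-hand side N → α C β: add FIRST(β) \ {ε}, and if β is empty or nullable also add FOLLOW(N). Iterate to a fixed point.

C is the start symbol, so $ ∈ FOLLOW(C).
In C → C C: C is followed by C, add FIRST(C) \ {ε} = { '*' }
In C → C C: C is at the end; this adds FOLLOW(C) to itself — nothing new

Taking the union: FOLLOW(C) = { $, '*' }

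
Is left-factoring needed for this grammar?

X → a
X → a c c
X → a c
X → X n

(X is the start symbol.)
Left-factoring is needed when two productions for the same non-terminal
share a common prefix on the right-hand side.

Productions for X:
  X → a
  X → a c c
  X → a c
  X → X n

Found common prefix 'a' in productions for X

Answer: Yes, X has productions with common prefix 'a'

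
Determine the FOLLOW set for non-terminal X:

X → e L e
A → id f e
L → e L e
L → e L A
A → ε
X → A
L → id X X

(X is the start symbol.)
To compute FOLLOW(X), find every occurrence of X on a right-hand side N → α X β: add FIRST(β) \ {ε}, and if β is empty or nullable also add FOLLOW(N). Iterate to a fixed point.

X is the start symbol, so $ ∈ FOLLOW(X).
In L → id X X: X is followed by X, add FIRST(X) \ {ε} = { 'e', 'id' }
  X is nullable, so also add FOLLOW(L)
In L → id X X: X is at the end, add FOLLOW(L)

The FOLLOW sets referred to above (computed the same way, to a fixed point):
  FOLLOW(L) = { 'e', 'id' }

Taking the union: FOLLOW(X) = { $, 'e', 'id' }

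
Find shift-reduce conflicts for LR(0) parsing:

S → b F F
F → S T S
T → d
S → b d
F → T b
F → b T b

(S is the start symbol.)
Augment with S' → S and build the canonical LR(0) collection (I0 = CLOSURE({[S' → . S]}), then GOTO on every symbol after a dot until no new states appear). It has 15 states:
  I0: { [S → . b F F], [S → . b d], [S' → . S] }  — shift
  I1: { [S' → S .] }  — accept
  I2: { [F → . S T S], [F → . T b], [F → . b T b], [S → . b F F], [S → . b d], [S → b . F F], [S → b . d], [T → . d] }  — shift
  I3: { [F → . S T S], [F → . T b], [F → . b T b], [S → . b F F], [S → . b d], [S → b F . F], [T → . d] }  — shift
  I4: { [F → S . T S], [T → . d] }  — shift
  I5: { [F → T . b] }  — shift
  I6: { [F → . S T S], [F → . T b], [F → . b T b], [F → b . T b], [S → . b F F], [S → . b d], [S → b . F F], [S → b . d], [T → . d] }  — shift
  I7: { [S → b d .], [T → d .] }  — 2 reduces
  I8: { [F → T . b], [F → b T . b] }  — shift
  I9: { [F → T b .], [F → b T b .] }  — 2 reduces
  I10: { [F → T b .] }  — reduce
  I11: { [F → S T . S], [S → . b F F], [S → . b d] }  — shift
  I12: { [T → d .] }  — reduce
  I13: { [F → S T S .] }  — reduce
  I14: { [S → b F F .] }  — reduce

No state contains both a complete item and a shift item.

Answer: No shift-reduce conflicts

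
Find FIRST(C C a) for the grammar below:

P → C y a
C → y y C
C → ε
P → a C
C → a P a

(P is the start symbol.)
{ 'a', 'y' }

FIRST sets of the non-terminals involved (from the grammar, by fixed-point iteration):
  FIRST(C) = { 'a', 'y', ε }

To compute FIRST(C C a), process the symbols left to right:
Symbol C is a non-terminal. Add FIRST(C) \ {ε} = { 'a', 'y' }
C is nullable (ε ∈ FIRST(C)), continue to the next symbol.
Symbol C is a non-terminal. Add FIRST(C) \ {ε} = { 'a', 'y' }
C is nullable (ε ∈ FIRST(C)), continue to the next symbol.
Symbol a is a terminal. Add 'a' and stop.
FIRST(C C a) = { 'a', 'y' }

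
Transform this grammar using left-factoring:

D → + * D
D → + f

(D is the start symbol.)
Left-factoring transforms A → αβ₁ | αβ₂ into A → αA' and A' → β₁ | β₂
(α is the longest common prefix among the alternatives). Repeat until
no nonterminal has two alternatives with a common prefix.

Round 1: D has alternatives sharing prefix '+'. Introduce D': D → + D'
  Add: D' → * D
  Add: D' → f

No remaining common prefixes — done.

Resulting grammar:
D → + D'
D' → * D
D' → f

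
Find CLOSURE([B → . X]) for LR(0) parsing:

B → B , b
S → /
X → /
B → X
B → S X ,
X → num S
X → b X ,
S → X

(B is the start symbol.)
{ [B → . X], [X → . /], [X → . b X ,], [X → . num S] }

To compute CLOSURE, for each item [A → α.Bβ] where B is a non-terminal, add [B → .γ] for all productions B → γ; repeat for the newly added items until nothing changes.

Start with: [B → . X]
  [B → . X] has the dot before X: add [X → . /], [X → . num S], [X → . b X ,]
No further items can be added.

CLOSURE = { [B → . X], [X → . /], [X → . b X ,], [X → . num S] }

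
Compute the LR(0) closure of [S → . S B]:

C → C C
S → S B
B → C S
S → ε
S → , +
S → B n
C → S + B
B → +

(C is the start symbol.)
{ [B → . +], [B → . C S], [C → . C C], [C → . S + B], [S → . , +], [S → . B n], [S → . S B], [S → .] }

To compute CLOSURE, for each item [A → α.Bβ] where B is a non-terminal, add [B → .γ] for all productions B → γ; repeat for the newly added items until nothing changes.

Start with: [S → . S B]
  [S → . S B] has the dot before S: add [S → .], [S → . , +], [S → . B n]
  [S → . B n] has the dot before B: add [B → . C S], [B → . +]
  [B → . C S] has the dot before C: add [C → . C C], [C → . S + B]
No further items can be added.

CLOSURE = { [B → . +], [B → . C S], [C → . C C], [C → . S + B], [S → . , +], [S → . B n], [S → . S B], [S → .] }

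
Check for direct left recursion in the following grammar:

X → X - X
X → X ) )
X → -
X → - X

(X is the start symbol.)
Yes, X is left-recursive

X → X - X: LEFT RECURSIVE (starts with X)
X → X ) ): LEFT RECURSIVE (starts with X)
X → -: starts with '-'
X → - X: starts with '-'

The grammar has direct left recursion on: X.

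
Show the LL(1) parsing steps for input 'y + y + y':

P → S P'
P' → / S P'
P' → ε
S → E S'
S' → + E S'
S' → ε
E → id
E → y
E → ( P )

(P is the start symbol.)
LL(1) parsing maintains a stack (initially the start symbol over $) and the input. At each step: if the stack top is a terminal, match it against the current input token; if it is a non-terminal N, replace it with the RHS of M[N, lookahead] (the unique production whose predict set contains the lookahead).

Stack is shown with the top on the left.

Stack        Input        Action
--------------------------------
P $          y + y + y $  output P → S P'
S P' $       y + y + y $  output S → E S'
E S' P' $    y + y + y $  output E → y
y S' P' $    y + y + y $  match 'y'
S' P' $      + y + y $    output S' → + E S'
+ E S' P' $  + y + y $    match '+'
E S' P' $    y + y $      output E → y
y S' P' $    y + y $      match 'y'
S' P' $      + y $        output S' → + E S'
+ E S' P' $  + y $        match '+'
E S' P' $    y $          output E → y
y S' P' $    y $          match 'y'
S' P' $      $            output S' → ε
P' $         $            output P' → ε
$            $            accept

The string is accepted.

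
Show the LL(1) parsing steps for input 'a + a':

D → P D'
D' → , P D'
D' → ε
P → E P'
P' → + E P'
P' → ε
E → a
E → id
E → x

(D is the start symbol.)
Stack is shown with the top on the left.

Stack        Input    Action
----------------------------
D $          a + a $  output D → P D'
P D' $       a + a $  output P → E P'
E P' D' $    a + a $  output E → a
a P' D' $    a + a $  match 'a'
P' D' $      + a $    output P' → + E P'
+ E P' D' $  + a $    match '+'
E P' D' $    a $      output E → a
a P' D' $    a $      match 'a'
P' D' $      $        output P' → ε
D' $         $        output D' → ε
$            $        accept

The string is accepted.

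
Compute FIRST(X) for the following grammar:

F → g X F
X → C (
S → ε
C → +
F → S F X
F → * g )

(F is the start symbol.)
FIRST sets of the other non-terminals involved (by the same procedure, iterated to a fixed point):
  FIRST(C) = { '+' }

From X → C (:
  - C is a non-terminal: add FIRST(C) \ {ε} = { '+' }
    C is not nullable, so stop

Collecting: FIRST(X) = { '+' }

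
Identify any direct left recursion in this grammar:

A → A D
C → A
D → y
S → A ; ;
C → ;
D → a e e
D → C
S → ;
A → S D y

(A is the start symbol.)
Yes, A is left-recursive

A → A D: LEFT RECURSIVE (starts with A)
C → A: starts with A
D → y: starts with y
S → A ; ;: starts with A
C → ;: starts with ';'
D → a e e: starts with a
D → C: starts with C
S → ;: starts with ';'
A → S D y: starts with S

The grammar has direct left recursion on: A.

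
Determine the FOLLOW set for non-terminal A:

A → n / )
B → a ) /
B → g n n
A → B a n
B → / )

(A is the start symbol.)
{ $ }

To compute FOLLOW(A), find every occurrence of A on a right-hand side N → α A β: add FIRST(β) \ {ε}, and if β is empty or nullable also add FOLLOW(N). Iterate to a fixed point.

A is the start symbol, so $ ∈ FOLLOW(A).
A does not occur on any right-hand side.

Taking the union: FOLLOW(A) = { $ }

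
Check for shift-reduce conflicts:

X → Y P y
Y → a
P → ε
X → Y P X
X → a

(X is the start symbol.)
A shift-reduce conflict occurs when an LR(0) state has both:
  - a complete (reduce) item [A → α .] (dot at the end), and
  - a shift item [B → β . c γ] (dot before a terminal).

Augment with X' → X and build the canonical LR(0) collection (I0 = CLOSURE({[X' → . X]}), then GOTO on every symbol after a dot until no new states appear). It has 7 states:
  I0: { [X → . Y P X], [X → . Y P y], [X → . a], [X' → . X], [Y → . a] }  — shift
  I1: { [X' → X .] }  — accept
  I2: { [P → .], [X → Y . P X], [X → Y . P y] }  — reduce
  I3: { [X → a .], [Y → a .] }  — 2 reduces
  I4: { [X → . Y P X], [X → . Y P y], [X → . a], [X → Y P . X], [X → Y P . y], [Y → . a] }  — shift
  I5: { [X → Y P X .] }  — reduce
  I6: { [X → Y P y .] }  — reduce

No state contains both a complete item and a shift item.

Answer: No shift-reduce conflicts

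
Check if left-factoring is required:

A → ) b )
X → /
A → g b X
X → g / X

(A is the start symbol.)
No, left-factoring is not needed

Left-factoring is needed when two productions for the same non-terminal
share a common prefix on the right-hand side.

Productions for A:
  A → ) b )
  A → g b X
Productions for X:
  X → /
  X → g / X

No common prefixes found.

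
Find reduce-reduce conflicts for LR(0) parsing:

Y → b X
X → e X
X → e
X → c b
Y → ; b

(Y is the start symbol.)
No reduce-reduce conflicts

A reduce-reduce conflict occurs when an LR(0) state has two complete items [A → α .] and [B → β .] — both call for a reduction, and with no lookahead the parser cannot choose between them.

Augment with Y' → Y and build the canonical LR(0) collection (I0 = CLOSURE({[Y' → . Y]}), then GOTO on every symbol after a dot until no new states appear). It has 10 states:
  I0: { [Y → . ; b], [Y → . b X], [Y' → . Y] }  — shift
  I1: { [Y → ; . b] }  — shift
  I2: { [Y' → Y .] }  — accept
  I3: { [X → . c b], [X → . e X], [X → . e], [Y → b . X] }  — shift
  I4: { [Y → b X .] }  — reduce
  I5: { [X → c . b] }  — shift
  I6: { [X → . c b], [X → . e X], [X → . e], [X → e . X], [X → e .] }  — shift, reduce
  I7: { [X → e X .] }  — reduce
  I8: { [X → c b .] }  — reduce
  I9: { [Y → ; b .] }  — reduce

No state contains more than one complete item.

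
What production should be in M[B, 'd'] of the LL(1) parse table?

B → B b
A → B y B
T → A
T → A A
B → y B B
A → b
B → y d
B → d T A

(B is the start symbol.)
B → B b, B → d T A

To find M[B, 'd'], we find productions for B where 'd' is in the predict set (PREDICT(N → α) = (FIRST(α) \ {ε}) ∪ (FOLLOW(N) if α ⇒* ε)).

Relevant sets:
  FIRST(B) = { 'd', 'y' }

B → B b: PREDICT = { 'd', 'y' }
  'd' is in predict set, so this production goes in M[B, 'd']
B → y B B: PREDICT = { 'y' }
B → y d: PREDICT = { 'y' }
B → d T A: PREDICT = { 'd' }
  'd' is in predict set, so this production goes in M[B, 'd']

M[B, 'd'] = B → B b, B → d T A  (a multiply-defined cell — the grammar is not LL(1))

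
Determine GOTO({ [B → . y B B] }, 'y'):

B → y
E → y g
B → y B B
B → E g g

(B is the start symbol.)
{ [B → . E g g], [B → . y B B], [B → . y], [B → y . B B], [E → . y g] }

GOTO(I, 'y') = CLOSURE({ [A → αX.β] : [A → α.Xβ] ∈ I, X = 'y' })

Items with dot before 'y', with the dot advanced:
  [B → . y B B] → [B → y . B B]
Closure of the advanced items:
  [B → y . B B] has the dot before B: add [B → . y], [B → . y B B], [B → . E g g]
  [B → . E g g] has the dot before E: add [E → . y g]

GOTO = { [B → . E g g], [B → . y B B], [B → . y], [B → y . B B], [E → . y g] }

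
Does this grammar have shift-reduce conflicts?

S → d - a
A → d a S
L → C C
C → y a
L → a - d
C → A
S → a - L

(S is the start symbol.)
No shift-reduce conflicts

A shift-reduce conflict occurs when an LR(0) state has both:
  - a complete (reduce) item [A → α .] (dot at the end), and
  - a shift item [B → β . c γ] (dot before a terminal).

Augment with S' → S and build the canonical LR(0) collection (I0 = CLOSURE({[S' → . S]}), then GOTO on every symbol after a dot until no new states appear). It has 19 states:
  I0: { [S → . a - L], [S → . d - a], [S' → . S] }  — shift
  I1: { [S' → S .] }  — accept
  I2: { [S → a . - L] }  — shift
  I3: { [S → d . - a] }  — shift
  I4: { [S → d - . a] }  — shift
  I5: { [S → d - a .] }  — reduce
  I6: { [A → . d a S], [C → . A], [C → . y a], [L → . C C], [L → . a - d], [S → a - . L] }  — shift
  I7: { [C → A .] }  — reduce
  I8: { [A → . d a S], [C → . A], [C → . y a], [L → C . C] }  — shift
  I9: { [S → a - L .] }  — reduce
  I10: { [L → a . - d] }  — shift
  I11: { [A → d . a S] }  — shift
  I12: { [C → y . a] }  — shift
  I13: { [C → y a .] }  — reduce
  I14: { [A → d a . S], [S → . a - L], [S → . d - a] }  — shift
  I15: { [A → d a S .] }  — reduce
  I16: { [L → a - . d] }  — shift
  I17: { [L → a - d .] }  — reduce
  I18: { [L → C C .] }  — reduce

No state contains both a complete item and a shift item.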